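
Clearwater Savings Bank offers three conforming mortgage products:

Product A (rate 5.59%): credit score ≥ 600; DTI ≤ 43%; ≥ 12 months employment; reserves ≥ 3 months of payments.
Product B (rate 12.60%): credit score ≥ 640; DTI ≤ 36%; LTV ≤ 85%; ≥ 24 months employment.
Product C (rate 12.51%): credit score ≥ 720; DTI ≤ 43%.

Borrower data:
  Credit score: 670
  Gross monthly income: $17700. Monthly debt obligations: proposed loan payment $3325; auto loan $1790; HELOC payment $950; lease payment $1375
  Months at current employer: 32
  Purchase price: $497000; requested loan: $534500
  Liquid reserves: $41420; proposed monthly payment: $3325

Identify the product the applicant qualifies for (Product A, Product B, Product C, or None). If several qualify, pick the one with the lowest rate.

Product A

Total debts = (3,325 + 1,790 + 950 + 1,375) = 7,440; DTI = 7,440/17,700 = 42%.
LTV = 534,500/497,000 = 107.5%.
Reserves = 41,420/3,325 = 12.5 months.
Product A: score 670 ≥ 600; DTI 42% ≤ 43%; employment 32 ≥ 12 mo; reserves 12.5 ≥ 3 mo → qualifies.
Product B: score 670 ≥ 640; DTI 42% > 36%; LTV 107.5% > 85%; employment 32 ≥ 24 mo → does not qualify.
Product C: score 670 < 720; DTI 42% ≤ 43% → does not qualify.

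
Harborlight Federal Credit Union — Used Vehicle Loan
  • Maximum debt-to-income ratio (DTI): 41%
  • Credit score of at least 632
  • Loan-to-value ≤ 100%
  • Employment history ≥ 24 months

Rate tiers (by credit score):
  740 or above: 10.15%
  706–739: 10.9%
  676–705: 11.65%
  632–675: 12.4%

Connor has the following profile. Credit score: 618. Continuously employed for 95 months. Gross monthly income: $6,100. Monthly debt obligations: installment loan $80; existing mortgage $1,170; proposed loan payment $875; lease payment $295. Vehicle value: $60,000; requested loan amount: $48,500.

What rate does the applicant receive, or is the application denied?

Denied

Credit score 618 < 632 (below minimum)
LTV: 48,500 ÷ 60,000 = 80.8%, within 100% cap
Employment 95 ≥ 24 months
Total monthly debts = (80 + 1,170 + 875 + 295) = 2,420. Debt-to-income = 2,420/6,100 = 39.7% — meets 41% limit
Not all requirements met → denied.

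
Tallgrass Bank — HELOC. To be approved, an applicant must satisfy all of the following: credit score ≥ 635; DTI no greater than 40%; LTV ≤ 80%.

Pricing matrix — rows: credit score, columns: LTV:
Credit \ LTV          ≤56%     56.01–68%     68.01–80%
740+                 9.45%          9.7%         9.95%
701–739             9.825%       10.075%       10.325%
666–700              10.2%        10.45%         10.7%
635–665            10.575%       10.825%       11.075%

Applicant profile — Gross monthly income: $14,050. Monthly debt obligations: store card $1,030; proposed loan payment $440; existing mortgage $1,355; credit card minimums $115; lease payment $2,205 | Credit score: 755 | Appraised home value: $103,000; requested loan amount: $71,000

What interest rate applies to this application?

9.95%

Credit score 755 ≥ 635; Total monthly debts = (1,030 + 440 + 1,355 + 115 + 2,205) = 5,145. Debt-to-income = 5,145/14,050 = 36.6% — meets 40% limit
LTV = 71,000/103,000 = 68.9% ≤ 80%
Credit 755 → row 740+; LTV 68.9% → column 68.01–80%. Grid cell → 9.95%.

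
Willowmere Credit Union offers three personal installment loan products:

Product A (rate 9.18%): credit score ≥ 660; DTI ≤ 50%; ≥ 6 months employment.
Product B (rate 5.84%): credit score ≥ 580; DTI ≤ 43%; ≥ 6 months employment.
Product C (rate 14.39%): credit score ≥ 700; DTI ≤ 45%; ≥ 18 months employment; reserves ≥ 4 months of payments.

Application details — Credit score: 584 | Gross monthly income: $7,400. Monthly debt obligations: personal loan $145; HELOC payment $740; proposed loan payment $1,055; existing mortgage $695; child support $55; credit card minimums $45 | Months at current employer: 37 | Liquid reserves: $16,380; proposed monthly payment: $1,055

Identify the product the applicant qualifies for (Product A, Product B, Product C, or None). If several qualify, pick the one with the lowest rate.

Total debts = (145 + 740 + 1,055 + 695 + 55 + 45) = 2,735; DTI = 2,735/7,400 = 37%.
Reserves = 16,380/1,055 = 15.5 months.
Product A: score 584 < 660; DTI 37% ≤ 50%; employment 37 ≥ 6 mo → does not qualify.
Product B: score 584 ≥ 580; DTI 37% ≤ 43%; employment 37 ≥ 6 mo → qualifies.
Product C: score 584 < 700; DTI 37% ≤ 45%; employment 37 ≥ 18 mo; reserves 15.5 ≥ 4 mo → does not qualify.

Product B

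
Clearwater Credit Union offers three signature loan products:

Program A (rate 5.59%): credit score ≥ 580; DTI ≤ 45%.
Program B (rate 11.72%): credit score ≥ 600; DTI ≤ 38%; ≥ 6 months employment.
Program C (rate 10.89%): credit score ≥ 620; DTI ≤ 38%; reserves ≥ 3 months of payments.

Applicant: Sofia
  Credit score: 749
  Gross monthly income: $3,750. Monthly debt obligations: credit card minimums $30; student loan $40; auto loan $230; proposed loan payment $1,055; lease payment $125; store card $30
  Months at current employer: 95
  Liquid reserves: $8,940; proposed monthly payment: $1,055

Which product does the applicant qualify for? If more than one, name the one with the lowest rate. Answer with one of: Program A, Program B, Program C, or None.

Total debts = (30 + 40 + 230 + 1,055 + 125 + 30) = 1,510; DTI = 1,510/3,750 = 40.3%.
Reserves = 8,940/1,055 = 8.5 months.
Program A: score 749 ≥ 580; DTI 40.3% ≤ 45% → qualifies.
Program B: score 749 ≥ 600; DTI 40.3% > 38%; employment 95 ≥ 6 mo → does not qualify.
Program C: score 749 ≥ 620; DTI 40.3% > 38%; reserves 8.5 ≥ 3 mo → does not qualify.

Program A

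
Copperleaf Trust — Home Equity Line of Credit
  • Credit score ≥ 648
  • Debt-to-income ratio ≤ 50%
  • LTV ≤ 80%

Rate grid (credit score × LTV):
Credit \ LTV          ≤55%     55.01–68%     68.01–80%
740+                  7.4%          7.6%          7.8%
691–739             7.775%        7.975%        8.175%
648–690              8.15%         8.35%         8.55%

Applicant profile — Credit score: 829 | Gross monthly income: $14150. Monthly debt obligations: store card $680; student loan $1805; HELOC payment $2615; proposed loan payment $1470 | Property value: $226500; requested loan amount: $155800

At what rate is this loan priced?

7.8%

Credit score 829 ≥ 648; Total monthly debts = (680 + 1,805 + 2,615 + 1,470) = 6,570. Debt-to-income = 6,570/14,150 = 46.4% — meets 50% limit
LTV: 155,800 ÷ 226,500 = 68.8%, within 80% cap
Score 829 is in the 740+ band; LTV 68.8% is in the 68.01–80% band → 7.8%.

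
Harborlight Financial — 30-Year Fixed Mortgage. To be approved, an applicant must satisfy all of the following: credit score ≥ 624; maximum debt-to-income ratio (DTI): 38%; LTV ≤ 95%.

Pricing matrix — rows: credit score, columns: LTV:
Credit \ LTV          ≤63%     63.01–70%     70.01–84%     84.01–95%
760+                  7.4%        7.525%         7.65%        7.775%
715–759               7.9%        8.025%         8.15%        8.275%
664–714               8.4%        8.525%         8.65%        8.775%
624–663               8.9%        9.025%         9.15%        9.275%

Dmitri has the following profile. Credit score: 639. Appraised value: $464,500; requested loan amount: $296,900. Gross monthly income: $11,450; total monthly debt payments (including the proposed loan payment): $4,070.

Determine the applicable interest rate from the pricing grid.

Credit score 639 ≥ 624; DTI = 4,070/11,450 = 35.5% ≤ 38%
LTV = 296,900/464,500 = 63.9% ≤ 95%
Row: 639 falls in 624–663. Column: 63.9% falls in 63.01–70%. Rate = 9.025%.

9.025%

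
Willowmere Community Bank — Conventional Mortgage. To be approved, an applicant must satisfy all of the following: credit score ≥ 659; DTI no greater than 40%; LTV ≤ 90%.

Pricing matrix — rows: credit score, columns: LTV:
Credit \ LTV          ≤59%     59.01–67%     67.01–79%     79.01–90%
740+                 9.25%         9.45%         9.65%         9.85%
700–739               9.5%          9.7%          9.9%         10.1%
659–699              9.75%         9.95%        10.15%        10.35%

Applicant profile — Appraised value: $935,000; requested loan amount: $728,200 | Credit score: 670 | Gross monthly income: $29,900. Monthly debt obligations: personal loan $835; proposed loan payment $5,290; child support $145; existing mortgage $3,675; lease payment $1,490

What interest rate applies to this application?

Credit score 670 ≥ 659; Total monthly debts = (835 + 5,290 + 145 + 3,675 + 1,490) = 11,435. DTI: 11,435 ÷ 29,900 = 38.2%, within the 40% cap
LTV: 728,200 ÷ 935,000 = 77.9%, within 90% cap
Row: 670 falls in 659–699. Column: 77.9% falls in 67.01–79%. Rate = 10.15%.

10.15%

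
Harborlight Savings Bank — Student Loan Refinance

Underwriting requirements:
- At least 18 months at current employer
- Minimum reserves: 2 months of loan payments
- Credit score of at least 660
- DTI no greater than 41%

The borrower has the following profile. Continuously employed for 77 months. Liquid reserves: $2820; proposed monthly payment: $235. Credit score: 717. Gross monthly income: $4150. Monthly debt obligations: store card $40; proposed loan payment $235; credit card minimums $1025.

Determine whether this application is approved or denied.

Employment 77 ≥ 18 months
Reserves: 2,820 ÷ 235 = 12.0 months (meets 2-month minimum)
Credit score 717 ≥ 660 (meets)
Total monthly debts = (40 + 235 + 1,025) = 1,300. DTI: 1,300 ÷ 4,150 = 31.3%, within the 41% cap
All criteria satisfied.

Approved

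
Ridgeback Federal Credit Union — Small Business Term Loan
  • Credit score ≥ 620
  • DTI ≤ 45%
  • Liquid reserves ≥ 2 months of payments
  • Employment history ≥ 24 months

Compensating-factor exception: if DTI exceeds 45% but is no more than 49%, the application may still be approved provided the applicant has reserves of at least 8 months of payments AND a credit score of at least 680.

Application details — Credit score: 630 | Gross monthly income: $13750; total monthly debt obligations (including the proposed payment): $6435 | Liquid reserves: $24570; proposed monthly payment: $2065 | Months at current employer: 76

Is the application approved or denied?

Credit score 630 ≥ 620 (meets base)
DTI = 6,435/13,750 = 46.8% > 45% — standard DTI limit exceeded.
Reserves = 24,570/2,065 = 11.9 months ≥ 2
Employment 76 ≥ 24 months
DTI 46.8% is within the 45%–49% exception band; checking compensating factors.
Reserves 11.9 ≥ 8 months; credit score 630 < 680.
Compensating-factor requirement not fully met.

Denied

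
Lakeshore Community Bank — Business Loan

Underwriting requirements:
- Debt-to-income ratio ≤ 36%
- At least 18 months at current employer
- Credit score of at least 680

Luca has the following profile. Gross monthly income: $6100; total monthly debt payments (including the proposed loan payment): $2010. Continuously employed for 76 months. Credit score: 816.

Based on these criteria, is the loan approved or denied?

Approved

DTI: 2,010 ÷ 6,100 = 33%, within the 36% cap
Employment 76 ≥ 18 months
Credit score 816 ≥ 680 (meets)
All criteria satisfied.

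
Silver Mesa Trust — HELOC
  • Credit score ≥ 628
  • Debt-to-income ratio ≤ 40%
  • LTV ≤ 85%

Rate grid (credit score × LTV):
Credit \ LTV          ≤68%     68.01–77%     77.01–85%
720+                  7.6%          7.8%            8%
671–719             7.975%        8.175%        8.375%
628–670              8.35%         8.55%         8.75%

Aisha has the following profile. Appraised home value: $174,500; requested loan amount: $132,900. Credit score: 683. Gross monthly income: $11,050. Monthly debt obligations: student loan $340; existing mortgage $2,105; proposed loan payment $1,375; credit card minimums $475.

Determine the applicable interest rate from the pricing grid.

8.175%

Credit score 683 ≥ 628; Total monthly debts = (340 + 2,105 + 1,375 + 475) = 4,295. DTI = 4,295/11,050 = 38.9% ≤ 40%
LTV = 132,900/174,500 = 76.2% ≤ 85%
Credit 683 → row 671–719; LTV 76.2% → column 68.01–77%. Grid cell → 8.175%.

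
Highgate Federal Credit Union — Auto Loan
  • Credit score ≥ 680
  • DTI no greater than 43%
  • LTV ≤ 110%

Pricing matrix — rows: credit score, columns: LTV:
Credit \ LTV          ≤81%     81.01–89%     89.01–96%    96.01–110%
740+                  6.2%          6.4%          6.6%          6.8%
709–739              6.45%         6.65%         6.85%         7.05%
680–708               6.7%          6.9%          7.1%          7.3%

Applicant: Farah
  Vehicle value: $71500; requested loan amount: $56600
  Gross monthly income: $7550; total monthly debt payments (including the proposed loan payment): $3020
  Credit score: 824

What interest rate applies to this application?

Credit score 824 ≥ 680; DTI = 3,020/7,550 = 40% ≤ 43%
LTV: 56,600 ÷ 71,500 = 79.2%, within 110% cap
Score 824 is in the 740+ band; LTV 79.2% is in the ≤81% band → 6.2%.

6.2%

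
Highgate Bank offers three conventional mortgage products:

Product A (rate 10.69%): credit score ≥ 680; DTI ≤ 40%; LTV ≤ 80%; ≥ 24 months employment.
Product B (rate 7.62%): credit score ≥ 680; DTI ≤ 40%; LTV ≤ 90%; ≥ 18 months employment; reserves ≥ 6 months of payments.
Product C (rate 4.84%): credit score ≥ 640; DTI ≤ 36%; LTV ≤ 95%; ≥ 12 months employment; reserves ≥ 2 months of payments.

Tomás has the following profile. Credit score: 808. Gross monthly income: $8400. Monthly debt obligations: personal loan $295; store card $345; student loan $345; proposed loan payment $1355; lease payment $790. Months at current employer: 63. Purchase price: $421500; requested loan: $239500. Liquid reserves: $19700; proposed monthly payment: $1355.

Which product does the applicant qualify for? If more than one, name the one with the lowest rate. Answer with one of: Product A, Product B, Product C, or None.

Product B

Total debts = (295 + 345 + 345 + 1,355 + 790) = 3,130; DTI = 3,130/8,400 = 37.3%.
LTV = 239,500/421,500 = 56.8%.
Reserves = 19,700/1,355 = 14.5 months.
Product A: score 808 ≥ 680; DTI 37.3% ≤ 40%; LTV 56.8% ≤ 80%; employment 63 ≥ 24 mo → qualifies.
Product B: score 808 ≥ 680; DTI 37.3% ≤ 40%; LTV 56.8% ≤ 90%; employment 63 ≥ 18 mo; reserves 14.5 ≥ 6 mo → qualifies.
Product C: score 808 ≥ 640; DTI 37.3% > 36%; LTV 56.8% ≤ 95%; employment 63 ≥ 12 mo; reserves 14.5 ≥ 2 mo → does not qualify.
Qualifying: Product A, Product B. Lowest rate is 7.62% → Product B.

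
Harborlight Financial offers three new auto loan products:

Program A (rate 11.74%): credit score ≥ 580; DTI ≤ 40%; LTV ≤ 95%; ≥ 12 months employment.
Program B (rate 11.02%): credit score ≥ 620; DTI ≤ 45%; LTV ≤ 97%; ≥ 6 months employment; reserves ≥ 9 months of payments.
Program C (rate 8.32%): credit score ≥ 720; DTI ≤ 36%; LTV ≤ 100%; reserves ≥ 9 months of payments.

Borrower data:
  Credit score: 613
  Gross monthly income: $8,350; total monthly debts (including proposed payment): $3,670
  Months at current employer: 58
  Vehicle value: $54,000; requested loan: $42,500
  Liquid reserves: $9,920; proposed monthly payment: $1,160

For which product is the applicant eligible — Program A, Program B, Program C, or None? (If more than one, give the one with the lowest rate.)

None

DTI = 3,670/8,350 = 44%.
LTV = 42,500/54,000 = 78.7%.
Reserves = 9,920/1,160 = 8.6 months.
Program A: score 613 ≥ 580; DTI 44% > 40%; LTV 78.7% ≤ 95%; employment 58 ≥ 12 mo → does not qualify.
Program B: score 613 < 620; DTI 44% ≤ 45%; LTV 78.7% ≤ 97%; employment 58 ≥ 6 mo; reserves 8.6 < 9 mo → does not qualify.
Program C: score 613 < 720; DTI 44% > 36%; LTV 78.7% ≤ 100%; reserves 8.6 < 9 mo → does not qualify.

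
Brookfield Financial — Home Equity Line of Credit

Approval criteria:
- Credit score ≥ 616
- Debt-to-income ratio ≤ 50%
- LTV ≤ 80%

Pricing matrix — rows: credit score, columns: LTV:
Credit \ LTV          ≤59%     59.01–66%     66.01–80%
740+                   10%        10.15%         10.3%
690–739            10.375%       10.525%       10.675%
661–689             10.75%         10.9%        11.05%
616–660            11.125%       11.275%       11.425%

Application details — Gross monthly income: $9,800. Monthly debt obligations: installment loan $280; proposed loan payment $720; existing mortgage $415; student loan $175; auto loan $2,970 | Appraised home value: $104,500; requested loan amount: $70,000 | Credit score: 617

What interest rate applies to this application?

Credit score 617 ≥ 616; Total monthly debts = (280 + 720 + 415 + 175 + 2,970) = 4,560. DTI: 4,560 ÷ 9,800 = 46.5%, within the 50% cap
LTV = 70,000/104,500 = 67% ≤ 80%
Row: 617 falls in 616–660. Column: 67% falls in 66.01–80%. Rate = 11.425%.

11.425%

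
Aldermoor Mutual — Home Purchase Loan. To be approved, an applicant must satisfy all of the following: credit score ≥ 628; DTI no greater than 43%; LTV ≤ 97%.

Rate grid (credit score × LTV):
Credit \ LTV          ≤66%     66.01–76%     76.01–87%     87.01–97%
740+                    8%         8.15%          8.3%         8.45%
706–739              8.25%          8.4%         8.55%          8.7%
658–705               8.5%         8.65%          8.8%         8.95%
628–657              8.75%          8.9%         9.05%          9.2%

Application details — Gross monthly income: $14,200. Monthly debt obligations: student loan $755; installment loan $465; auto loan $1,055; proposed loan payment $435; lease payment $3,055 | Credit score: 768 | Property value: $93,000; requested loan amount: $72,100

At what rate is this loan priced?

Credit score 768 ≥ 628; Total monthly debts = (755 + 465 + 1,055 + 435 + 3,055) = 5,765. DTI: 5,765 ÷ 14,200 = 40.6%, within the 43% cap
LTV: 72,100 ÷ 93,000 = 77.5%, within 97% cap
Row: 768 falls in 740+. Column: 77.5% falls in 76.01–87%. Rate = 8.3%.

8.3%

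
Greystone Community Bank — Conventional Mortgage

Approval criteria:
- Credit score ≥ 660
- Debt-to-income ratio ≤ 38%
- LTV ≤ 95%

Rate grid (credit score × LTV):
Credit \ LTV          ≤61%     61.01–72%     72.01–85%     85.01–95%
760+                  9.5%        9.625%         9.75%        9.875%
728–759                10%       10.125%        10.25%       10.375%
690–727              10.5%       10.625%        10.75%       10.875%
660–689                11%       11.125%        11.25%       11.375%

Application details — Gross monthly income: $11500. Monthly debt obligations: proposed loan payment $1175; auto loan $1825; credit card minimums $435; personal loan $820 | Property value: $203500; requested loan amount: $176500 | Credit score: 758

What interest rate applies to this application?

Credit score 758 ≥ 660; Total monthly debts = (1,175 + 1,825 + 435 + 820) = 4,255. Debt-to-income = 4,255/11,500 = 37% — meets 38% limit
LTV: 176,500 ÷ 203,500 = 86.7%, within 95% cap
Score 758 is in the 728–759 band; LTV 86.7% is in the 85.01–95% band → 10.375%.

10.375%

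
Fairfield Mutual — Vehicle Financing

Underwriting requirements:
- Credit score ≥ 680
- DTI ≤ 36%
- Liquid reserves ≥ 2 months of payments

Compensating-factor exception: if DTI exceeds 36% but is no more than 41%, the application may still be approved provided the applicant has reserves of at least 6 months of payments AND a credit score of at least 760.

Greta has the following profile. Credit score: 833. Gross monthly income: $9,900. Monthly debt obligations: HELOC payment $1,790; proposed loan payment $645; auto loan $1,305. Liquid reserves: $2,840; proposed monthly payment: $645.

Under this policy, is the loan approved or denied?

Denied

Credit score 833 ≥ 680 (meets base)
Total debts = (1,790 + 645 + 1,305) = 3,740. DTI: 3,740 ÷ 9,900 = 37.8%, over the 36% base limit.
Reserves = 2,840/645 = 4.4 months ≥ 2
37.8% falls in the override range (36%–41%), so the compensating-factor test applies.
Reserves 4.4 < 6 months; credit score 833 ≥ 760.
Override conditions not both satisfied; exception does not apply.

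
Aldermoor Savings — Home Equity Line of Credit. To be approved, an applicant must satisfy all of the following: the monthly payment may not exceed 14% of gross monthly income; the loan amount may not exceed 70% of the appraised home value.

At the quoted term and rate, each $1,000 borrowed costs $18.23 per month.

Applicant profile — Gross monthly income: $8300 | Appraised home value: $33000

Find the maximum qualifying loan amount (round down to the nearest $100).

$23,100

Payment cap: 14% × $8,300 = $1,162/month.
At $18.23 per $1,000, that supports 1,162/18.23 × 1,000 ≈ $63,741 → $63,700.
LTV cap: 70% × $33,000 = $23,100 → $23,100.
Binding constraint: loan-to-value.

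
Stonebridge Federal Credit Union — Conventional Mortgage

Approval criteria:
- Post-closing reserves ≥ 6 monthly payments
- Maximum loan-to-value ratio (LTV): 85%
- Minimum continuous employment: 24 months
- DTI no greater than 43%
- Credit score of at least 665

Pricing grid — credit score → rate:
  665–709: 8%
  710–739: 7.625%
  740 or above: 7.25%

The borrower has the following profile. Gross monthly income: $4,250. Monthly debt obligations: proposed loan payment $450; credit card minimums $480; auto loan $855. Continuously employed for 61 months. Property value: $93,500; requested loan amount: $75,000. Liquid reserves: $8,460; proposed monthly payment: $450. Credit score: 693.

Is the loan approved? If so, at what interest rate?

Approved at 8%

Credit score 693 ≥ 665 (meets minimum)
Reserves = 8,460/450 = 18.8 months ≥ 6
Employment 61 ≥ 24 months
Total monthly debts = (450 + 480 + 855) = 1,785. DTI = 1,785/4,250 = 42% ≤ 43%
LTV = 75,000/93,500 = 80.2% ≤ 85%
All requirements met. Score 693 falls in the 665–709 tier → 8%.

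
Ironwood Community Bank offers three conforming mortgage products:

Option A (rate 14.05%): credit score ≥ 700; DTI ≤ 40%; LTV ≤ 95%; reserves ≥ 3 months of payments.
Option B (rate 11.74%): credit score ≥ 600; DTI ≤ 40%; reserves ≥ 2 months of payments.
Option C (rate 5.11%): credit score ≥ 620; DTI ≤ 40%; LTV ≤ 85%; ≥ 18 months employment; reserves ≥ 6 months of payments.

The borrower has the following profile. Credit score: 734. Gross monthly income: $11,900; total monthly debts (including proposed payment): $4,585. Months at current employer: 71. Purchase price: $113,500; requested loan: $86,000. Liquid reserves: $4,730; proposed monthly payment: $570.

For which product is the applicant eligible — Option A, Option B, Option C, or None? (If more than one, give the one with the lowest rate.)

DTI = 4,585/11,900 = 38.5%.
LTV = 86,000/113,500 = 75.8%.
Reserves = 4,730/570 = 8.3 months.
Option A: score 734 ≥ 700; DTI 38.5% ≤ 40%; LTV 75.8% ≤ 95%; reserves 8.3 ≥ 3 mo → qualifies.
Option B: score 734 ≥ 600; DTI 38.5% ≤ 40%; reserves 8.3 ≥ 2 mo → qualifies.
Option C: score 734 ≥ 620; DTI 38.5% ≤ 40%; LTV 75.8% ≤ 85%; employment 71 ≥ 18 mo; reserves 8.3 ≥ 6 mo → qualifies.
Qualifying: Option A, Option B, Option C. Lowest rate is 5.11% → Option C.

Option C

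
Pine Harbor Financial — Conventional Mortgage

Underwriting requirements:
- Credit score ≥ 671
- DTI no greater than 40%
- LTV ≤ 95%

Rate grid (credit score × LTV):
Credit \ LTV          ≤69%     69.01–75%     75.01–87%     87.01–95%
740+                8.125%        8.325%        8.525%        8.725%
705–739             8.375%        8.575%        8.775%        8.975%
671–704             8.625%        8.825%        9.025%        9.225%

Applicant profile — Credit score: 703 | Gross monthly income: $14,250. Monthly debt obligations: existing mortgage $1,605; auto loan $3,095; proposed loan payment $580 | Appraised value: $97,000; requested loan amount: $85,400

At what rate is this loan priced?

9.225%

Credit score 703 ≥ 671; Total monthly debts = (1,605 + 3,095 + 580) = 5,280. DTI = 5,280/14,250 = 37.1% ≤ 40%
Loan-to-value = 85,400/97,000 = 88% — pass (95% max)
Credit 703 → row 671–704; LTV 88% → column 87.01–95%. Grid cell → 9.225%.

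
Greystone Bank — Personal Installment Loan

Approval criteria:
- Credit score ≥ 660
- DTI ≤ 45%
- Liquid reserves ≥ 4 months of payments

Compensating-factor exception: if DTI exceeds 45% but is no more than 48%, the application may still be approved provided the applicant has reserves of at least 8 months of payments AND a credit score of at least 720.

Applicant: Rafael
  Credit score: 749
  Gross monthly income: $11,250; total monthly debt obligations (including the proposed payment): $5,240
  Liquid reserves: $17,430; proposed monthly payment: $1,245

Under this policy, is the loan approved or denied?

Approved

Credit score 749 ≥ 660 (meets base)
DTI: 5,240 ÷ 11,250 = 46.6%, over the 45% base limit.
Liquid reserves cover 17,430/1,245 = 14.0 months — ≥ 4 required
46.6% falls in the override range (45%–48%), so the compensating-factor test applies.
Reserves 14.0 ≥ 8 months; credit score 749 ≥ 720.
Both override conditions satisfied; DTI exception granted.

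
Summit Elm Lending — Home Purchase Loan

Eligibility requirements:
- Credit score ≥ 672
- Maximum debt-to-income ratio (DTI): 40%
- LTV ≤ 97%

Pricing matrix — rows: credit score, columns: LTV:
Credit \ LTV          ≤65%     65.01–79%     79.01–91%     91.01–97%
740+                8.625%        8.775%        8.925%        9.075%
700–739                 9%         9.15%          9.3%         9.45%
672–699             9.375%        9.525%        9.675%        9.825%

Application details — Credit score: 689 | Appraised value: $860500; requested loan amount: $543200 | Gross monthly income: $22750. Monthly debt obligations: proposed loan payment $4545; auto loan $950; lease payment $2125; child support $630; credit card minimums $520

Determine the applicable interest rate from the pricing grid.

Credit score 689 ≥ 672; Total monthly debts = (4,545 + 950 + 2,125 + 630 + 520) = 8,770. DTI = 8,770/22,750 = 38.5% ≤ 40%
LTV = 543,200/860,500 = 63.1% ≤ 97%
Credit 689 → row 672–699; LTV 63.1% → column ≤65%. Grid cell → 9.375%.

9.375%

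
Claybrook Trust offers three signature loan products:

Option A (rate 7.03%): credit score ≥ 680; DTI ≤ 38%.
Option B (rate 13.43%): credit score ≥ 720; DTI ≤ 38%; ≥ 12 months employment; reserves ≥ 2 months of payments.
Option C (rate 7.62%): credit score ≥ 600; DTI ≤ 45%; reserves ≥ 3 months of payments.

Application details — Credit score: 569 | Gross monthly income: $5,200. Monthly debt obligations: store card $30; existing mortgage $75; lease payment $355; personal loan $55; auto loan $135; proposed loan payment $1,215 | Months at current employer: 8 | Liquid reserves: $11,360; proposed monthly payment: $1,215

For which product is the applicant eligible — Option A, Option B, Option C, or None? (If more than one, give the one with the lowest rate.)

Total debts = (30 + 75 + 355 + 55 + 135 + 1,215) = 1,865; DTI = 1,865/5,200 = 35.9%.
Reserves = 11,360/1,215 = 9.3 months.
Option A: score 569 < 680; DTI 35.9% ≤ 38% → does not qualify.
Option B: score 569 < 720; DTI 35.9% ≤ 38%; employment 8 < 12 mo; reserves 9.3 ≥ 2 mo → does not qualify.
Option C: score 569 < 600; DTI 35.9% ≤ 45%; reserves 9.3 ≥ 3 mo → does not qualify.

None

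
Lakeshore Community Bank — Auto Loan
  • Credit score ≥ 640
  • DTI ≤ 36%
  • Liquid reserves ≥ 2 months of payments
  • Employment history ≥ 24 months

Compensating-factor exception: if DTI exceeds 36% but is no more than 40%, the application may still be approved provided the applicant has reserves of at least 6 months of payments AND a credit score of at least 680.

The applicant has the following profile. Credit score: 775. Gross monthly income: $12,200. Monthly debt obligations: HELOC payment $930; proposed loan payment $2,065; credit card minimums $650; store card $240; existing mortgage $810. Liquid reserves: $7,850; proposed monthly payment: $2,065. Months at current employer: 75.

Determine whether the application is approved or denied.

Denied

Credit score 775 ≥ 640 (meets base)
Total debts = (930 + 2,065 + 650 + 240 + 810) = 4,695. DTI = 4,695/12,200 = 38.5% > 36% — standard DTI limit exceeded.
Liquid reserves cover 7,850/2,065 = 3.8 months — ≥ 2 required
Employment 75 ≥ 24 months
DTI 38.5% is within the 36%–40% exception band; checking compensating factors.
Reserves 3.8 < 6 months; credit score 775 ≥ 680.
Override conditions not both satisfied; exception does not apply.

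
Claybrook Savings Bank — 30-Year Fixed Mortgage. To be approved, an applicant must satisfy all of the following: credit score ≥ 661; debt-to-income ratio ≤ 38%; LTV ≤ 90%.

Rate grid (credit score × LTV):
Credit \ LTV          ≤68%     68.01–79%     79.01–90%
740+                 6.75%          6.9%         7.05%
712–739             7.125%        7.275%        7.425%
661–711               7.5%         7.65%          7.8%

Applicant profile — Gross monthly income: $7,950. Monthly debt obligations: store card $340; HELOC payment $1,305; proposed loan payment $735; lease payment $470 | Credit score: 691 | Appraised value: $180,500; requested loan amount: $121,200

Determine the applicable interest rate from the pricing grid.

7.5%

Credit score 691 ≥ 661; Total monthly debts = (340 + 1,305 + 735 + 470) = 2,850. DTI = 2,850/7,950 = 35.8% ≤ 38%
LTV: 121,200 ÷ 180,500 = 67.1%, within 90% cap
Score 691 is in the 661–711 band; LTV 67.1% is in the ≤68% band → 7.5%.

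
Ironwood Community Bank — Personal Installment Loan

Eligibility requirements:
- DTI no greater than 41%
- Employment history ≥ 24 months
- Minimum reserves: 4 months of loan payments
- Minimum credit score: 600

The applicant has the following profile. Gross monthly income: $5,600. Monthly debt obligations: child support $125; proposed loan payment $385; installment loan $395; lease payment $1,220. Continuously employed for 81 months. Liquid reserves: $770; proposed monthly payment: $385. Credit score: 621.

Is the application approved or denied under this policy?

Denied

Total monthly debts = (125 + 385 + 395 + 1,220) = 2,125. Debt-to-income = 2,125/5,600 = 37.9% — meets 41% limit
Employment 81 ≥ 24 months
Reserves: 770 ÷ 385 = 2.0 months (below 4-month minimum)
Credit score 621 ≥ 600 (meets)
Fails on reserves.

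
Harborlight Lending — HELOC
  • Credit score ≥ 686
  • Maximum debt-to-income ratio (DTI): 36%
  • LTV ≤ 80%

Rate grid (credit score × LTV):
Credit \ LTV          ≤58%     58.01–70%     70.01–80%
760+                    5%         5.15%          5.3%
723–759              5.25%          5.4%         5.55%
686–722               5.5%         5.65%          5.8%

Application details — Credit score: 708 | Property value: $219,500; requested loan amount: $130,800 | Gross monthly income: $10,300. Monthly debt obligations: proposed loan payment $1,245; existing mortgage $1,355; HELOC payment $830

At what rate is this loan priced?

5.65%

Credit score 708 ≥ 686; Total monthly debts = (1,245 + 1,355 + 830) = 3,430. Debt-to-income = 3,430/10,300 = 33.3% — meets 36% limit
LTV = 130,800/219,500 = 59.6% ≤ 80%
Credit 708 → row 686–722; LTV 59.6% → column 58.01–70%. Grid cell → 5.65%.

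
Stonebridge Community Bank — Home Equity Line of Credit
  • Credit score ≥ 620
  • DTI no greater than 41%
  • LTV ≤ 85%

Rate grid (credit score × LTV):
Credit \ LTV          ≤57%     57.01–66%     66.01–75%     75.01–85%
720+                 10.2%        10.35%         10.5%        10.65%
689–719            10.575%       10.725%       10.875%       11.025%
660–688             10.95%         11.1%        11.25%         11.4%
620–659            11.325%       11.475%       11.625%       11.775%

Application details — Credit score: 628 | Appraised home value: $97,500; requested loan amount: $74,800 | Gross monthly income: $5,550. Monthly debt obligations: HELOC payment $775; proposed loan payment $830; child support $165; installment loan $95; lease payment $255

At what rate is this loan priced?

11.775%

Credit score 628 ≥ 620; Total monthly debts = (775 + 830 + 165 + 95 + 255) = 2,120. DTI = 2,120/5,550 = 38.2% ≤ 41%
Loan-to-value = 74,800/97,500 = 76.7% — pass (85% max)
Score 628 is in the 620–659 band; LTV 76.7% is in the 75.01–85% band → 11.775%.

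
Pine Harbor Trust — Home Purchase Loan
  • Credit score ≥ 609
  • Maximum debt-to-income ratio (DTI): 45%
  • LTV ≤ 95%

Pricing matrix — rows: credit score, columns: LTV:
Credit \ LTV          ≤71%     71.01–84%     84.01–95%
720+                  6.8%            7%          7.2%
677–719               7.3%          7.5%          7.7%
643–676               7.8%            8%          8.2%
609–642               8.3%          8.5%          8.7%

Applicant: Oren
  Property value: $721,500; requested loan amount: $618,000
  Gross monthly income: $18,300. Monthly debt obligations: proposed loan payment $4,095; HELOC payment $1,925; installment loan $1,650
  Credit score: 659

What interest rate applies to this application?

Credit score 659 ≥ 609; Total monthly debts = (4,095 + 1,925 + 1,650) = 7,670. DTI: 7,670 ÷ 18,300 = 41.9%, within the 45% cap
LTV = 618,000/721,500 = 85.7% ≤ 95%
Score 659 is in the 643–676 band; LTV 85.7% is in the 84.01–95% band → 8.2%.

8.2%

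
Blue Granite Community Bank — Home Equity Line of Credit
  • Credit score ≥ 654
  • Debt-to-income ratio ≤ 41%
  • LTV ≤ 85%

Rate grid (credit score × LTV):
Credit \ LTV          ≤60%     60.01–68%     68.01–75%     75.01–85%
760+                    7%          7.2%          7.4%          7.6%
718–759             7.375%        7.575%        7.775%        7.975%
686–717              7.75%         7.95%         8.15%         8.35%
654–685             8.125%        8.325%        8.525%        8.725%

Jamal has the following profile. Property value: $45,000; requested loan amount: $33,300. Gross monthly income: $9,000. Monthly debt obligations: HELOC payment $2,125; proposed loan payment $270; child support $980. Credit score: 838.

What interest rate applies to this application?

Credit score 838 ≥ 654; Total monthly debts = (2,125 + 270 + 980) = 3,375. DTI = 3,375/9,000 = 37.5% ≤ 41%
LTV = 33,300/45,000 = 74% ≤ 85%
Credit 838 → row 760+; LTV 74% → column 68.01–75%. Grid cell → 7.4%.

7.4%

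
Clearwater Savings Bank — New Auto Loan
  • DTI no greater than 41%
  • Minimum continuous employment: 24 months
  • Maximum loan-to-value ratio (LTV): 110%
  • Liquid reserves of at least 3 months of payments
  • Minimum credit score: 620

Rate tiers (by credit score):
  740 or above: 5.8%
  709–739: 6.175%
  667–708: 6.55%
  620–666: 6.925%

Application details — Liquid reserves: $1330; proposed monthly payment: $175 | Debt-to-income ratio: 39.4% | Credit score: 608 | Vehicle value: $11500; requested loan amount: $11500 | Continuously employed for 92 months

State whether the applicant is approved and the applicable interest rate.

Denied

Credit score 608 < 620 (below minimum)
Employment 92 ≥ 24 months
DTI 39.4% is within the 41% limit
Reserves = 1,330/175 = 7.6 months ≥ 3
LTV = 11,500/11,500 = 100% ≤ 110%
Not all requirements met → denied.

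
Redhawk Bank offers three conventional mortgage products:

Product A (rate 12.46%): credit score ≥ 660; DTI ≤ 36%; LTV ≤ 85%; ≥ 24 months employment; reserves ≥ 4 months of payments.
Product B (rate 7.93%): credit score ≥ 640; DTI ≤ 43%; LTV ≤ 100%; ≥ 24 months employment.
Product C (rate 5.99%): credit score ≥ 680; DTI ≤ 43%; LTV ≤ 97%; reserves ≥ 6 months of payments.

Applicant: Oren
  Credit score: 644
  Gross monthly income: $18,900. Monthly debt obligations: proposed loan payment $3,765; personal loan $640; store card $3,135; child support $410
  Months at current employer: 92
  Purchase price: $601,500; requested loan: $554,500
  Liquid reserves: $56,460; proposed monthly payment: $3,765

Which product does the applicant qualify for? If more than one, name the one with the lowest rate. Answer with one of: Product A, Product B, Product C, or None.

Total debts = (3,765 + 640 + 3,135 + 410) = 7,950; DTI = 7,950/18,900 = 42.1%.
LTV = 554,500/601,500 = 92.2%.
Reserves = 56,460/3,765 = 15.0 months.
Product A: score 644 < 660; DTI 42.1% > 36%; LTV 92.2% > 85%; employment 92 ≥ 24 mo; reserves 15.0 ≥ 4 mo → does not qualify.
Product B: score 644 ≥ 640; DTI 42.1% ≤ 43%; LTV 92.2% ≤ 100%; employment 92 ≥ 24 mo → qualifies.
Product C: score 644 < 680; DTI 42.1% ≤ 43%; LTV 92.2% ≤ 97%; reserves 15.0 ≥ 6 mo → does not qualify.

Product B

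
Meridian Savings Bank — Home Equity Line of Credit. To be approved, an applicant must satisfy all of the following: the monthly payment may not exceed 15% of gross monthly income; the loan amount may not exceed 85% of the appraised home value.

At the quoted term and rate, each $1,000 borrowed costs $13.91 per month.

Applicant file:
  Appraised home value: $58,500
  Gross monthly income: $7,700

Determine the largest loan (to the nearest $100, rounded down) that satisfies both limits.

$49,700

Payment cap: 15% × $7,700 = $1,155/month.
At $13.91 per $1,000, that supports 1,155/13.91 × 1,000 ≈ $83,033 → $83,000.
LTV cap: 85% × $58,500 = $49,725 → $49,700.
Binding constraint: loan-to-value.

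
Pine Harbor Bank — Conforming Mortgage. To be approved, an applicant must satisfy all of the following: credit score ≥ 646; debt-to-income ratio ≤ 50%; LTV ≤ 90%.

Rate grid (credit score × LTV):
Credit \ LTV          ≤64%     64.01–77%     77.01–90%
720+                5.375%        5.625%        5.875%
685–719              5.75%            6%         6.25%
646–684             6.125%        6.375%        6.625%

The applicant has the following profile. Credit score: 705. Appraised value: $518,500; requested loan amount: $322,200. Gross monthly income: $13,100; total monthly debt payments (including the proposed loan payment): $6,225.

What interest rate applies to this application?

Credit score 705 ≥ 646; Debt-to-income = 6,225/13,100 = 47.5% — meets 50% limit
LTV = 322,200/518,500 = 62.1% ≤ 90%
Score 705 is in the 685–719 band; LTV 62.1% is in the ≤64% band → 5.75%.

5.75%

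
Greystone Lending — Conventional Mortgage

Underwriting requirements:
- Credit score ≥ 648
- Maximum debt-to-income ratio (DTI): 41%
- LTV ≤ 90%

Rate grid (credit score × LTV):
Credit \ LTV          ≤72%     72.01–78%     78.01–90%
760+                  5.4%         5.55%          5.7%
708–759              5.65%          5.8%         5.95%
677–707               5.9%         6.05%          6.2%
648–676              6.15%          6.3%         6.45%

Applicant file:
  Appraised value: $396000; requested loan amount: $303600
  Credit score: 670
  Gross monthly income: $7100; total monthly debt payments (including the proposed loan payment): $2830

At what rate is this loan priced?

Credit score 670 ≥ 648; DTI: 2,830 ÷ 7,100 = 39.9%, within the 41% cap
LTV: 303,600 ÷ 396,000 = 76.7%, within 90% cap
Row: 670 falls in 648–676. Column: 76.7% falls in 72.01–78%. Rate = 6.3%.

6.3%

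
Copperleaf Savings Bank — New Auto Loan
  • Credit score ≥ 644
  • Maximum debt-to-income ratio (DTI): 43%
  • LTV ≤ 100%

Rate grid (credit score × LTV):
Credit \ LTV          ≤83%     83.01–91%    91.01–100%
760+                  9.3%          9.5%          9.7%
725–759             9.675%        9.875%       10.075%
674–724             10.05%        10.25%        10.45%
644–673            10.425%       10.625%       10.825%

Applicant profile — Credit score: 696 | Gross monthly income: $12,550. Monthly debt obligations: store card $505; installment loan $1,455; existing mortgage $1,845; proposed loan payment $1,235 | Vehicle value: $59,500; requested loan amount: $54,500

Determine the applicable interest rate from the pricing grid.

Credit score 696 ≥ 644; Total monthly debts = (505 + 1,455 + 1,845 + 1,235) = 5,040. DTI = 5,040/12,550 = 40.2% ≤ 43%
LTV = 54,500/59,500 = 91.6% ≤ 100%
Credit 696 → row 674–724; LTV 91.6% → column 91.01–100%. Grid cell → 10.45%.

10.45%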